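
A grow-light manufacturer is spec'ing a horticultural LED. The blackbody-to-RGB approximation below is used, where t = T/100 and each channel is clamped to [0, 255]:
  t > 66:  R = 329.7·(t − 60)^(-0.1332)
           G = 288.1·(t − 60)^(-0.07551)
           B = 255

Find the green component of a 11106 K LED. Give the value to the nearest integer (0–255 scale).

t = 11106/100 = 111.06; the t > 66 branch applies.
G = 288.1·(111.06 − 60)^(-0.07551) = 288.1·51.06^(-0.07551) = 288.1·0.74306 = 214.075.
Rounded: 214.

214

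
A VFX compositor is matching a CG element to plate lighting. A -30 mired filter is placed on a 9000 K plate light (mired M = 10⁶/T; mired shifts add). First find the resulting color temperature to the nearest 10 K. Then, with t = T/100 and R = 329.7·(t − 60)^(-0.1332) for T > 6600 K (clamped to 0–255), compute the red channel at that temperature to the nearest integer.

190

M_in = 10⁶/9000 = 111.11; M_out = 111.11 + (-30) = 81.11.
T_out = 10⁶/81.11 = 12328.8 K → 12330 K; t = 123.3.
R = 329.7·(123.3 − 60)^(-0.1332) = 329.7·63.3^(-0.1332) = 329.7·0.57551 = 189.746.
Rounded: 190.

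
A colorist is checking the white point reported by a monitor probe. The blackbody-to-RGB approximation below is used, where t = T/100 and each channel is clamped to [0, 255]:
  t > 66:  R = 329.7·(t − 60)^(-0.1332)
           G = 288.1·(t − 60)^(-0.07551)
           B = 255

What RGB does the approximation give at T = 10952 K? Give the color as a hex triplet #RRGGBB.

t = 10952/100 = 109.52; the t > 66 branch applies.
R = 329.7·(109.52 − 60)^(-0.1332) = 329.7·49.52^(-0.1332) = 329.7·0.59464 = 196.053.
G = 288.1·(109.52 − 60)^(-0.07551) = 288.1·49.52^(-0.07551) = 288.1·0.74478 = 214.571.
B = 255 by definition for t > 66.
Rounded: (196, 215, 255).
In hex: #C4D7FF.

#C4D7FF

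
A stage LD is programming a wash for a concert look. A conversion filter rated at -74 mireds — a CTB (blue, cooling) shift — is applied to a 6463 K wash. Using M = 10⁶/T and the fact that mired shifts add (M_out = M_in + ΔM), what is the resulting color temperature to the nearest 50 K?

M_in = 10⁶/6463 = 154.73 mireds.
M_out = 154.73 + (-74) = 80.73 mireds.
T_out = 10⁶/80.73 = 12387.4 K → 12400 K.

12400 K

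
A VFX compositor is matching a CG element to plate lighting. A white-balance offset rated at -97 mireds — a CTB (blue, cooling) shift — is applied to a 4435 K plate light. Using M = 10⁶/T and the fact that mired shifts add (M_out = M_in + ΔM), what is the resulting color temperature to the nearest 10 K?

M_in = 10⁶/4435 = 225.48 mireds.
M_out = 225.48 + (-97) = 128.48 mireds.
T_out = 10⁶/128.48 = 7783.4 K → 7780 K.

7780 K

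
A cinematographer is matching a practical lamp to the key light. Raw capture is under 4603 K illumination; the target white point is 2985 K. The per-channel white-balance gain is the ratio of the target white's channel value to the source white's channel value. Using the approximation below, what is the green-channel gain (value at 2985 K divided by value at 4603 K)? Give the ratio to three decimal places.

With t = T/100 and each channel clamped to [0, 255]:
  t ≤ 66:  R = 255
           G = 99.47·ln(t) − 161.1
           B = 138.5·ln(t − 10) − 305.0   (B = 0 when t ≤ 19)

At 4603 K (t = 46.03):
  G = 99.47·ln 46.03 − 161.1 = 99.47·3.8293 − 161.1 = 219.800.
At 2985 K (t = 29.85):
  G = 99.47·ln 29.85 − 161.1 = 99.47·3.3962 − 161.1 = 176.719.
Gain = 176.719 / 219.800 = 0.8040 → 0.804.

0.804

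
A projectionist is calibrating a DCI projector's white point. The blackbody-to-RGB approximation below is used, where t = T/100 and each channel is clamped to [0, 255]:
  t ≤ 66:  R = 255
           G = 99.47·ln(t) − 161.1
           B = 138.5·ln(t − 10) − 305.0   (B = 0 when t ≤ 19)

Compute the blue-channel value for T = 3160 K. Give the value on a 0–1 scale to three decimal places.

t = 3160/100 = 31.6; the t ≤ 66 branch applies.
B = 138.5·ln(31.6 − 10) − 305.0 = 138.5·ln 21.6 − 305.0 = 138.5·3.0727 − 305.0 = 120.568.
On a 0–1 scale: 120.568/255 = 0.4728 → 0.473.

0.473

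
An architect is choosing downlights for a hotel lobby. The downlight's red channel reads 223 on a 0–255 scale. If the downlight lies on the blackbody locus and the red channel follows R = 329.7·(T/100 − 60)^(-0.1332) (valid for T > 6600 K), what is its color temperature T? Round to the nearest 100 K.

(t − 60)^(-0.1332) = 223/329.7 = 0.67637.
t − 60 = 0.67637^(1/-0.1332) = 0.67637^(-7.508) = 18.831, so t = 78.831.
T = 100·t = 7883 K → 7900 K to the nearest 100 K.

7900 K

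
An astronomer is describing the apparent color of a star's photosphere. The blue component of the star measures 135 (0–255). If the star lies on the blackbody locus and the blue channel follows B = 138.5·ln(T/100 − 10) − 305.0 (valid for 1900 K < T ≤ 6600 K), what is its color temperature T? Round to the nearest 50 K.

ln(t − 10) = (135 + 305.0) / 138.5 = 3.1769.
t − 10 = e^3.1769 = 23.972, so t = 33.972.
T = 100·t = 3397 K → 3400 K to the nearest 50 K.

3400 K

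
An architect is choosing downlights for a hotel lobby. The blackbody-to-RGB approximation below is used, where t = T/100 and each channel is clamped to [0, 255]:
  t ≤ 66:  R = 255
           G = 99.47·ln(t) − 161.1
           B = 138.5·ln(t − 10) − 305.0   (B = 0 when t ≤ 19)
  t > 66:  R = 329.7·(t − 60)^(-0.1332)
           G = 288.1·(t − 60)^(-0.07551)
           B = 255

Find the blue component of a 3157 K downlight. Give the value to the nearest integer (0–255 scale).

t = 3157/100 = 31.57; the t ≤ 66 branch applies.
B = 138.5·ln(31.57 − 10) − 305.0 = 138.5·ln 21.57 − 305.0 = 138.5·3.0713 − 305.0 = 120.376.
Rounded: 120.

120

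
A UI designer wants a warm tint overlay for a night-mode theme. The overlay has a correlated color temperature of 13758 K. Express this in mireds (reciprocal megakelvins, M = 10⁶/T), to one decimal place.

M = 10⁶ / 13758 = 72.685 → 72.7 mireds.

72.7 mireds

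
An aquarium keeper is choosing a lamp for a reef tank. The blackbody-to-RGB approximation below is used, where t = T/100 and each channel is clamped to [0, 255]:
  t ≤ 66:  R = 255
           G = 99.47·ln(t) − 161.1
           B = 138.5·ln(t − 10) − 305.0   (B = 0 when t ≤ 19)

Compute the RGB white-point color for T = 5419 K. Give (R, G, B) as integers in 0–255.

(255, 236, 220)

t = 5419/100 = 54.19; the t ≤ 66 branch applies.
R = 255 by definition for t ≤ 66.
G = 99.47·ln 54.19 − 161.1 = 99.47·3.9925 − 161.1 = 236.034.
B = 138.5·ln(54.19 − 10) − 305.0 = 138.5·ln 44.19 − 305.0 = 138.5·3.7885 − 305.0 = 219.707.
Rounded: (255, 236, 220).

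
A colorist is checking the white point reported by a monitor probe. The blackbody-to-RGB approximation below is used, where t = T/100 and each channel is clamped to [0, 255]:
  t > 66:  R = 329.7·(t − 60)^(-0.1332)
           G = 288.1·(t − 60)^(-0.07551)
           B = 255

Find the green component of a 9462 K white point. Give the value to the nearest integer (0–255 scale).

220

t = 9462/100 = 94.62; the t > 66 branch applies.
G = 288.1·(94.62 − 60)^(-0.07551) = 288.1·34.62^(-0.07551) = 288.1·0.76518 = 220.449.
Rounded: 220.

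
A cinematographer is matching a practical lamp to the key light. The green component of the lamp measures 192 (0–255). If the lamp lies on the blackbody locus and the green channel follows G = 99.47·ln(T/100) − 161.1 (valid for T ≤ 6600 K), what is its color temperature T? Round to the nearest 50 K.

ln t = (192 + 161.1) / 99.47 = 3.5498.
t = e^3.5498 = 34.807.
T = 100·t = 3481 K → 3500 K to the nearest 50 K.

3500 K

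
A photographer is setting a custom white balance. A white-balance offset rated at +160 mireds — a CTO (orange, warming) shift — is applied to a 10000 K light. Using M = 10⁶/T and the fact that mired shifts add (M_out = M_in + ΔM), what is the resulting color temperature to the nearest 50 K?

M_in = 10⁶/10000 = 100.00 mireds.
M_out = 100.00 + (+160) = 260.00 mireds.
T_out = 10⁶/260.00 = 3846.2 K → 3850 K.

3850 K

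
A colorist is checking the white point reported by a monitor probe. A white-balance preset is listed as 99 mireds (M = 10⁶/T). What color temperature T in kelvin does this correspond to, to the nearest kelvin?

10101 K

T = 10⁶ / 99 = 10101.01 K → 10101 K.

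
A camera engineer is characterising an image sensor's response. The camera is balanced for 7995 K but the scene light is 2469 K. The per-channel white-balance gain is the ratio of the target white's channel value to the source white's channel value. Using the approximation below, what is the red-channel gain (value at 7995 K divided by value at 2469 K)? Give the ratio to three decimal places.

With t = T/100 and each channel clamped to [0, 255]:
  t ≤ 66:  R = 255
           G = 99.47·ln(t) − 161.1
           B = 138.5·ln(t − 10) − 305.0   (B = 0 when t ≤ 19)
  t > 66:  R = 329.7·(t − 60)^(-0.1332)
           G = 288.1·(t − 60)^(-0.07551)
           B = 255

At 2469 K (t = 24.69):
  R = 255 by definition for t ≤ 66.
At 7995 K (t = 79.95):
  R = 329.7·(79.95 − 60)^(-0.1332) = 329.7·19.95^(-0.1332) = 329.7·0.67119 = 221.292.
Gain = 221.292 / 255.000 = 0.8678 → 0.868.

0.868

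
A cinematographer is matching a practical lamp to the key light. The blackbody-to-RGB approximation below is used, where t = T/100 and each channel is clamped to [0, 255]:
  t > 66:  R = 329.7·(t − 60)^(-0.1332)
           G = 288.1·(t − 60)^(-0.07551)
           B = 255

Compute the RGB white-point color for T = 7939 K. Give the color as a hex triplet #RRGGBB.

t = 7939/100 = 79.39; the t > 66 branch applies.
R = 329.7·(79.39 − 60)^(-0.1332) = 329.7·19.39^(-0.1332) = 329.7·0.67374 = 222.133.
G = 288.1·(79.39 − 60)^(-0.07551) = 288.1·19.39^(-0.07551) = 288.1·0.79942 = 230.313.
B = 255 by definition for t > 66.
Rounded: (222, 230, 255).
In hex: #DEE6FF.

#DEE6FF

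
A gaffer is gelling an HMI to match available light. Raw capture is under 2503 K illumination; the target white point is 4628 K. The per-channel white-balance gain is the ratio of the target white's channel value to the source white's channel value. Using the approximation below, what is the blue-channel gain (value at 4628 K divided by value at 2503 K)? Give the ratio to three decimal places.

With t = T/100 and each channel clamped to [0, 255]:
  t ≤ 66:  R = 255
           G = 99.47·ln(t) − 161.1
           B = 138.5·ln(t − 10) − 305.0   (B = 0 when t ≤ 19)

2.735

At 2503 K (t = 25.03):
  B = 138.5·ln(25.03 − 10) − 305.0 = 138.5·ln 15.03 − 305.0 = 138.5·2.7100 − 305.0 = 70.342.
At 4628 K (t = 46.28):
  B = 138.5·ln(46.28 − 10) − 305.0 = 138.5·ln 36.28 − 305.0 = 138.5·3.5913 − 305.0 = 192.390.
Gain = 192.390 / 70.342 = 2.7351 → 2.735.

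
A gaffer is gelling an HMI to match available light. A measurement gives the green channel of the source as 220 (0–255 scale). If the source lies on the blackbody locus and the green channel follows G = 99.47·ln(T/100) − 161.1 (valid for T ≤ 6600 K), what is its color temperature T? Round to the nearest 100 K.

ln t = (220 + 161.1) / 99.47 = 3.8313.
t = e^3.8313 = 46.123.
T = 100·t = 4612 K → 4600 K to the nearest 100 K.

4600 K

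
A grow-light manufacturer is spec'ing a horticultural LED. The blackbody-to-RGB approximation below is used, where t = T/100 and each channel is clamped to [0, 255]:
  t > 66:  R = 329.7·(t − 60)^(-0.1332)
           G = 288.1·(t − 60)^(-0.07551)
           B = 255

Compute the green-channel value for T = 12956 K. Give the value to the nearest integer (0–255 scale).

t = 12956/100 = 129.56; the t > 66 branch applies.
G = 288.1·(129.56 − 60)^(-0.07551) = 288.1·69.56^(-0.07551) = 288.1·0.72591 = 209.135.
Rounded: 209.

209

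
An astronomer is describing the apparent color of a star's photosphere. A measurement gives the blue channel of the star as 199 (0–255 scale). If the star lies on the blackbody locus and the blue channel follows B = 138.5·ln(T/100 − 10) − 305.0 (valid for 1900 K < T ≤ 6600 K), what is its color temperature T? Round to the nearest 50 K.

4800 K

ln(t − 10) = (199 + 305.0) / 138.5 = 3.6390.
t − 10 = e^3.6390 = 38.053, so t = 48.053.
T = 100·t = 4805 K → 4800 K to the nearest 50 K.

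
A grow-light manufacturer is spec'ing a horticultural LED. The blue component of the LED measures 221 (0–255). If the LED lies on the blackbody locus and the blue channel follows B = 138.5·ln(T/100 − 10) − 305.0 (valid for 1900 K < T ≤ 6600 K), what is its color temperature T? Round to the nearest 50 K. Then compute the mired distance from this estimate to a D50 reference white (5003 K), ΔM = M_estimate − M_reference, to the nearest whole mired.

-16 mireds

ln(t − 10) = (221 + 305.0) / 138.5 = 3.7978.
t − 10 = e^3.7978 = 44.604, so t = 54.604.
T = 100·t = 5460 K → 5450 K to the nearest 50 K.
M_estimate = 10⁶/5450 = 183.49; M_reference = 10⁶/5003 = 199.88.
ΔM = 183.49 − 199.88 = -16.39 → -16 mireds.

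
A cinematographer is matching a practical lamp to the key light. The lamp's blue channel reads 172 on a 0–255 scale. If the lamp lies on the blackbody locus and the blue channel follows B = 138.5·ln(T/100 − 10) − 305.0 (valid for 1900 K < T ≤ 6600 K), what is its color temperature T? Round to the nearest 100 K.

ln(t − 10) = (172 + 305.0) / 138.5 = 3.4440.
t − 10 = e^3.4440 = 31.313, so t = 41.313.
T = 100·t = 4131 K → 4100 K to the nearest 100 K.

4100 K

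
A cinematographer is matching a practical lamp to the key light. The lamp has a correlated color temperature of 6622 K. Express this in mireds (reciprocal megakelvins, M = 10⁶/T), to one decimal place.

M = 10⁶ / 6622 = 151.012 → 151.0 mireds.

151.0 mireds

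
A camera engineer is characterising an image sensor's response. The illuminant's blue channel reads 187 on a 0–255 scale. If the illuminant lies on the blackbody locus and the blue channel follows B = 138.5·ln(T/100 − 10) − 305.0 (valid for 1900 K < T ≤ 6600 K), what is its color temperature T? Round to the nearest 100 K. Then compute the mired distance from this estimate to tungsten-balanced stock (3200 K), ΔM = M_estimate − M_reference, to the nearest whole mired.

-90 mireds

ln(t − 10) = (187 + 305.0) / 138.5 = 3.5523.
t − 10 = e^3.5523 = 34.895, so t = 44.895.
T = 100·t = 4490 K → 4500 K to the nearest 100 K.
M_estimate = 10⁶/4500 = 222.22; M_reference = 10⁶/3200 = 312.50.
ΔM = 222.22 − 312.50 = -90.28 → -90 mireds.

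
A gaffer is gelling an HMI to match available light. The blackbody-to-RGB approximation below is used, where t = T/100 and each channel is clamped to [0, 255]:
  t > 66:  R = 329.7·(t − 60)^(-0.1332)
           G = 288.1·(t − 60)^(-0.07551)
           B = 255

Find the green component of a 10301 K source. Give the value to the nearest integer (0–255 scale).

217

t = 10301/100 = 103.01; the t > 66 branch applies.
G = 288.1·(103.01 − 60)^(-0.07551) = 288.1·43.01^(-0.07551) = 288.1·0.75275 = 216.866.
Rounded: 217.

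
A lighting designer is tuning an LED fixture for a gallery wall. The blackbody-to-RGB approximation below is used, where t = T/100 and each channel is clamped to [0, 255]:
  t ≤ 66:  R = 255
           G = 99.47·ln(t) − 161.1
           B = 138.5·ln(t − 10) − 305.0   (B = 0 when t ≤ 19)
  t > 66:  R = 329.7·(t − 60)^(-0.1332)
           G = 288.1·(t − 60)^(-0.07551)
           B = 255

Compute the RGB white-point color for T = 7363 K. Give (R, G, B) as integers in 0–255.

t = 7363/100 = 73.63; the t > 66 branch applies.
R = 329.7·(73.63 − 60)^(-0.1332) = 329.7·13.63^(-0.1332) = 329.7·0.70613 = 232.811.
G = 288.1·(73.63 − 60)^(-0.07551) = 288.1·13.63^(-0.07551) = 288.1·0.82098 = 236.525.
B = 255 by definition for t > 66.
Rounded: (233, 237, 255).

(233, 237, 255)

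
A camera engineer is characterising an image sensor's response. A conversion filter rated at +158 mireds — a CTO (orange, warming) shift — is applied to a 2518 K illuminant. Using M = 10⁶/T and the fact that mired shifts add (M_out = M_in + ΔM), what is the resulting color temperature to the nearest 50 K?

1800 K

M_in = 10⁶/2518 = 397.14 mireds.
M_out = 397.14 + (+158) = 555.14 mireds.
T_out = 10⁶/555.14 = 1801.3 K → 1800 K.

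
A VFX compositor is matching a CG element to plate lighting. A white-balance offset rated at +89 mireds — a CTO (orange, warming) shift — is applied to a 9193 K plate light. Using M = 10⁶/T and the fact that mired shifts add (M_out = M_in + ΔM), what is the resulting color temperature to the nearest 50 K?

M_in = 10⁶/9193 = 108.78 mireds.
M_out = 108.78 + (+89) = 197.78 mireds.
T_out = 10⁶/197.78 = 5056.2 K → 5050 K.

5050 K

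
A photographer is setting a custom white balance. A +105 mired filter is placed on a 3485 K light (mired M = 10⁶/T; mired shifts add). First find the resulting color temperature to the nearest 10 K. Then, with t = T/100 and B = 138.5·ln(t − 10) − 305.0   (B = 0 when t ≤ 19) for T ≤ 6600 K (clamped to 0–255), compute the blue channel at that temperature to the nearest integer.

75

M_in = 10⁶/3485 = 286.94; M_out = 286.94 + (+105) = 391.94.
T_out = 10⁶/391.94 = 2551.4 K → 2550 K; t = 25.5.
B = 138.5·ln(25.5 − 10) − 305.0 = 138.5·ln 15.5 − 305.0 = 138.5·2.7408 − 305.0 = 74.606.
Rounded: 75.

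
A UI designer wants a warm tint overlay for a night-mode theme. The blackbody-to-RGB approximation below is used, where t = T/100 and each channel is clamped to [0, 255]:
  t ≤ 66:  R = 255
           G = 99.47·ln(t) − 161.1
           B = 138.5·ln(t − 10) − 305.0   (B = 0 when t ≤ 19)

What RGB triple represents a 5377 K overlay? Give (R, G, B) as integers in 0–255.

(255, 235, 218)

t = 5377/100 = 53.77; the t ≤ 66 branch applies.
R = 255 by definition for t ≤ 66.
G = 99.47·ln 53.77 − 161.1 = 99.47·3.9847 − 161.1 = 235.260.
B = 138.5·ln(53.77 − 10) − 305.0 = 138.5·ln 43.77 − 305.0 = 138.5·3.7789 − 305.0 = 218.384.
Rounded: (255, 235, 218).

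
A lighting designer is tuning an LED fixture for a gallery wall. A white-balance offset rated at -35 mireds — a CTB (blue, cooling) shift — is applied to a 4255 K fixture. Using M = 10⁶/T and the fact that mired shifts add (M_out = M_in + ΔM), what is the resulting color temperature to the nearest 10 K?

5000 K

M_in = 10⁶/4255 = 235.02 mireds.
M_out = 235.02 + (-35) = 200.02 mireds.
T_out = 10⁶/200.02 = 4999.6 K → 5000 K.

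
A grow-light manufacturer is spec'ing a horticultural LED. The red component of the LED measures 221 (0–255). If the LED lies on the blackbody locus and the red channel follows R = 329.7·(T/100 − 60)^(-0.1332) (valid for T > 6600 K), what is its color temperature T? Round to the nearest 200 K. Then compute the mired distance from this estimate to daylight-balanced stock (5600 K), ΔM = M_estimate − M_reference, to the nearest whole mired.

(t − 60)^(-0.1332) = 221/329.7 = 0.67031.
t − 60 = 0.67031^(1/-0.1332) = 0.67031^(-7.508) = 20.149, so t = 80.149.
T = 100·t = 8015 K → 8000 K to the nearest 200 K.
M_estimate = 10⁶/8000 = 125.00; M_reference = 10⁶/5600 = 178.57.
ΔM = 125.00 − 178.57 = -53.57 → -54 mireds.

-54 mireds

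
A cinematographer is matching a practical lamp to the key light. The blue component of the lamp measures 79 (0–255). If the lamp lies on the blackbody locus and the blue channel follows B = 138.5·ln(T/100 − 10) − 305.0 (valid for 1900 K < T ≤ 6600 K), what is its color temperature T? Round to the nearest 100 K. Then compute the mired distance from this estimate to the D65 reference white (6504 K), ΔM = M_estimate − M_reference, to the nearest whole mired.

+231 mireds

ln(t − 10) = (79 + 305.0) / 138.5 = 2.7726.
t − 10 = e^2.7726 = 16.000, so t = 26.000.
T = 100·t = 2600 K → 2600 K to the nearest 100 K.
M_estimate = 10⁶/2600 = 384.62; M_reference = 10⁶/6504 = 153.75.
ΔM = 384.62 − 153.75 = 230.86 → +231 mireds.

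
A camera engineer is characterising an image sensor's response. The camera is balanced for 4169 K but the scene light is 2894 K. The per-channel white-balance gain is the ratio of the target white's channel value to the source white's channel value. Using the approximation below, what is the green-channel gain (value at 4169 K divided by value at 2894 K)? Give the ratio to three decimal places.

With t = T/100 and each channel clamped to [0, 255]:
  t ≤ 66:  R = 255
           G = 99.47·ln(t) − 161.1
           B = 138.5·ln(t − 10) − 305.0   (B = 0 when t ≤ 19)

At 2894 K (t = 28.94):
  G = 99.47·ln 28.94 − 161.1 = 99.47·3.3652 − 161.1 = 173.639.
At 4169 K (t = 41.69):
  G = 99.47·ln 41.69 − 161.1 = 99.47·3.7303 − 161.1 = 209.949.
Gain = 209.949 / 173.639 = 1.2091 → 1.209.

1.209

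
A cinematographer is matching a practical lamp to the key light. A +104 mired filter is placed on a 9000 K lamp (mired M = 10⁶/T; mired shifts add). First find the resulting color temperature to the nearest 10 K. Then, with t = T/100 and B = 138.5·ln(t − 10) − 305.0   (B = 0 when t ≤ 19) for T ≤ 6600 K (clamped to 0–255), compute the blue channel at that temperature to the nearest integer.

M_in = 10⁶/9000 = 111.11; M_out = 111.11 + (+104) = 215.11.
T_out = 10⁶/215.11 = 4648.8 K → 4650 K; t = 46.5.
B = 138.5·ln(46.5 − 10) − 305.0 = 138.5·ln 36.5 − 305.0 = 138.5·3.5973 − 305.0 = 193.228.
Rounded: 193.

193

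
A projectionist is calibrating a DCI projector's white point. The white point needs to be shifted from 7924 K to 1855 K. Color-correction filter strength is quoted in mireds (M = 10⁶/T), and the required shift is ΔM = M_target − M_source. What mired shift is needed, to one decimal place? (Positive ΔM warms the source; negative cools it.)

M_source = 10⁶/7924 = 126.199; M_target = 10⁶/1855 = 539.084.
ΔM = 539.084 − 126.199 = 412.885 → +412.9 mireds, a warming shift.

+412.9 mireds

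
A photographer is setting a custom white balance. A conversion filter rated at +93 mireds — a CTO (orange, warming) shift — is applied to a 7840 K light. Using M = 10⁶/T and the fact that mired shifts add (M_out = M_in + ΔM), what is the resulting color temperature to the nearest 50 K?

M_in = 10⁶/7840 = 127.55 mireds.
M_out = 127.55 + (+93) = 220.55 mireds.
T_out = 10⁶/220.55 = 4534.1 K → 4550 K.

4550 K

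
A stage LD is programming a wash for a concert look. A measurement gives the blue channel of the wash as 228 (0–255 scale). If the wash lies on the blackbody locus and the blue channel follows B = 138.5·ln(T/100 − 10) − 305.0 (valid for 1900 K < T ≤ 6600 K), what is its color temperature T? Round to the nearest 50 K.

ln(t − 10) = (228 + 305.0) / 138.5 = 3.8484.
t − 10 = e^3.8484 = 46.917, so t = 56.917.
T = 100·t = 5692 K → 5700 K to the nearest 50 K.

5700 K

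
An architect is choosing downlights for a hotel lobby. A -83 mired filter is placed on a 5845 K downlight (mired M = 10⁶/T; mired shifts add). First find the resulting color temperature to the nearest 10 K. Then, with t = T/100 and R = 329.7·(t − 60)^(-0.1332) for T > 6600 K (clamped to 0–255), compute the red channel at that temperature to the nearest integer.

194

M_in = 10⁶/5845 = 171.09; M_out = 171.09 + (-83) = 88.09.
T_out = 10⁶/88.09 = 11352.5 K → 11350 K; t = 113.5.
R = 329.7·(113.5 − 60)^(-0.1332) = 329.7·53.5^(-0.1332) = 329.7·0.58855 = 194.045.
Rounded: 194.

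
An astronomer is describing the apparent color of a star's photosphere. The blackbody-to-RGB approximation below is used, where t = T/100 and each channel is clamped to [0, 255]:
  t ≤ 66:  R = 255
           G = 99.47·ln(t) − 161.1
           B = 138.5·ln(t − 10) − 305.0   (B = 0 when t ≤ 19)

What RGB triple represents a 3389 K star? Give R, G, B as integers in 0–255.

R=255, G=189, B=135

t = 3389/100 = 33.89; the t ≤ 66 branch applies.
R = 255 by definition for t ≤ 66.
G = 99.47·ln 33.89 − 161.1 = 99.47·3.5231 − 161.1 = 189.345.
B = 138.5·ln(33.89 − 10) − 305.0 = 138.5·ln 23.89 − 305.0 = 138.5·3.1735 − 305.0 = 134.524.
Rounded: (255, 189, 135).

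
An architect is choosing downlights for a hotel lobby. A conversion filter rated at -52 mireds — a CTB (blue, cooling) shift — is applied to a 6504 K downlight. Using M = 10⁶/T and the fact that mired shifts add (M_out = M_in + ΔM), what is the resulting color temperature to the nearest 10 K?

9830 K

M_in = 10⁶/6504 = 153.75 mireds.
M_out = 153.75 + (-52) = 101.75 mireds.
T_out = 10⁶/101.75 = 9827.9 K → 9830 K.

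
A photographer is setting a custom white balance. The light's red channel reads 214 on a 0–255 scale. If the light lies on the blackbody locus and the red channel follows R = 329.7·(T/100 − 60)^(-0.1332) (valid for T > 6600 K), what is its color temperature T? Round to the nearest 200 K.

8600 K

(t − 60)^(-0.1332) = 214/329.7 = 0.64907.
t − 60 = 0.64907^(1/-0.1332) = 0.64907^(-7.508) = 25.657, so t = 85.657.
T = 100·t = 8566 K → 8600 K to the nearest 200 K.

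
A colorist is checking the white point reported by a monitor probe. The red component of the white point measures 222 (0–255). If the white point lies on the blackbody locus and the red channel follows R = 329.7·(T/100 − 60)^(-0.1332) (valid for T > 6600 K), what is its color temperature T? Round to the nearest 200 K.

(t − 60)^(-0.1332) = 222/329.7 = 0.67334.
t − 60 = 0.67334^(1/-0.1332) = 0.67334^(-7.508) = 19.478, so t = 79.478.
T = 100·t = 7948 K → 8000 K to the nearest 200 K.

8000 K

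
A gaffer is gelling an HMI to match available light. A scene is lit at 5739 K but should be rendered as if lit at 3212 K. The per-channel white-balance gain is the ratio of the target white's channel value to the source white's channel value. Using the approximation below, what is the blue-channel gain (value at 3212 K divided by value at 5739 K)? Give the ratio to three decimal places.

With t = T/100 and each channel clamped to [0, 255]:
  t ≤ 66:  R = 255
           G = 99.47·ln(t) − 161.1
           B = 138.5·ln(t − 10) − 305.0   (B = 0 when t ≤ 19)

At 5739 K (t = 57.39):
  B = 138.5·ln(57.39 − 10) − 305.0 = 138.5·ln 47.39 − 305.0 = 138.5·3.8584 − 305.0 = 229.390.
At 3212 K (t = 32.12):
  B = 138.5·ln(32.12 − 10) − 305.0 = 138.5·ln 22.12 − 305.0 = 138.5·3.0965 − 305.0 = 123.863.
Gain = 123.863 / 229.390 = 0.5400 → 0.540.

0.540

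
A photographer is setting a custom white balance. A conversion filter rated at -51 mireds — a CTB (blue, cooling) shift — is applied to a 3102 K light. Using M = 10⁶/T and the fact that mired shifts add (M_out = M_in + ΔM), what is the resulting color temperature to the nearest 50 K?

3700 K

M_in = 10⁶/3102 = 322.37 mireds.
M_out = 322.37 + (-51) = 271.37 mireds.
T_out = 10⁶/271.37 = 3685.0 K → 3700 K.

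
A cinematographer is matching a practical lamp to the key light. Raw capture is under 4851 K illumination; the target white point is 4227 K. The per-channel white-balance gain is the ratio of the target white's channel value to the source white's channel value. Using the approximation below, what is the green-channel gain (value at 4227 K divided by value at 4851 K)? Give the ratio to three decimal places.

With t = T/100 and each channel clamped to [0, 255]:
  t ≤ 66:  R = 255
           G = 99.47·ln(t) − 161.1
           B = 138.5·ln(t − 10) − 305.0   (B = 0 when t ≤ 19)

0.939

At 4851 K (t = 48.51):
  G = 99.47·ln 48.51 − 161.1 = 99.47·3.8818 − 161.1 = 225.020.
At 4227 K (t = 42.27):
  G = 99.47·ln 42.27 − 161.1 = 99.47·3.7441 − 161.1 = 211.323.
Gain = 211.323 / 225.020 = 0.9391 → 0.939.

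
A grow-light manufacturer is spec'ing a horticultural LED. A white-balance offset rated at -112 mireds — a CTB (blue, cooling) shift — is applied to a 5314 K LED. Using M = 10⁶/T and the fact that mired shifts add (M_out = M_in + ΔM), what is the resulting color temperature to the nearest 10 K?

M_in = 10⁶/5314 = 188.18 mireds.
M_out = 188.18 + (-112) = 76.18 mireds.
T_out = 10⁶/76.18 = 13126.4 K → 13130 K.

13130 K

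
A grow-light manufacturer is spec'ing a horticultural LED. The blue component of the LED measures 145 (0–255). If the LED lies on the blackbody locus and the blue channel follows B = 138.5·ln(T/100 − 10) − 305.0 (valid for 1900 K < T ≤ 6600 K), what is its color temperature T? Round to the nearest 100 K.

3600 K

ln(t − 10) = (145 + 305.0) / 138.5 = 3.2491.
t − 10 = e^3.2491 = 25.767, so t = 35.767.
T = 100·t = 3577 K → 3600 K to the nearest 100 K.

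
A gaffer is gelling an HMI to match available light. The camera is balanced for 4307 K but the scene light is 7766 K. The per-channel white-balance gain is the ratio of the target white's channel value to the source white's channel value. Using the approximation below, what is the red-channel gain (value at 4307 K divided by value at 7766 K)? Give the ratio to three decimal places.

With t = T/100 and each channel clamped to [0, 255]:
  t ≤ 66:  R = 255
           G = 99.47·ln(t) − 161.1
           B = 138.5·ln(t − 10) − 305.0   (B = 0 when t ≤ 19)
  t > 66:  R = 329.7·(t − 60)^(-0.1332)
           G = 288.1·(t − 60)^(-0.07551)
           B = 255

At 7766 K (t = 77.66):
  R = 329.7·(77.66 − 60)^(-0.1332) = 329.7·17.66^(-0.1332) = 329.7·0.68218 = 224.916.
At 4307 K (t = 43.07):
  R = 255 by definition for t ≤ 66.
Gain = 255.000 / 224.916 = 1.1338 → 1.134.

1.134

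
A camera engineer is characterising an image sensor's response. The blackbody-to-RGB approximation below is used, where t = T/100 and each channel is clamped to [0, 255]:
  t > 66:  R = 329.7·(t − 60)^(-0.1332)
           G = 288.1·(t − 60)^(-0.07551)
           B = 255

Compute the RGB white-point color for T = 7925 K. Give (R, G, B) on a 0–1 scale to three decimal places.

(0.872, 0.904, 1.000)

t = 7925/100 = 79.25; the t > 66 branch applies.
R = 329.7·(79.25 − 60)^(-0.1332) = 329.7·19.25^(-0.1332) = 329.7·0.67439 = 222.348.
G = 288.1·(79.25 − 60)^(-0.07551) = 288.1·19.25^(-0.07551) = 288.1·0.79986 = 230.439.
B = 255 by definition for t > 66.
Dividing each by 255: (0.8720, 0.9037, 1.0000) → (0.872, 0.904, 1.000).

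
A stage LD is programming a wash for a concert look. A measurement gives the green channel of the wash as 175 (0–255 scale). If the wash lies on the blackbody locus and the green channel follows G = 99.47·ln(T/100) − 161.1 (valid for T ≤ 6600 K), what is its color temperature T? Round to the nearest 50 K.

2950 K

ln t = (175 + 161.1) / 99.47 = 3.3789.
t = e^3.3789 = 29.339.
T = 100·t = 2934 K → 2950 K to the nearest 50 K.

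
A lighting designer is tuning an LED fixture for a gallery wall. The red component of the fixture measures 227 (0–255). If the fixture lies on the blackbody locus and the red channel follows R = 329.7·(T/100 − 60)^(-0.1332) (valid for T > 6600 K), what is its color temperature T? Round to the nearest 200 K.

(t − 60)^(-0.1332) = 227/329.7 = 0.68850.
t − 60 = 0.68850^(1/-0.1332) = 0.68850^(-7.508) = 16.478, so t = 76.478.
T = 100·t = 7648 K → 7600 K to the nearest 200 K.

7600 K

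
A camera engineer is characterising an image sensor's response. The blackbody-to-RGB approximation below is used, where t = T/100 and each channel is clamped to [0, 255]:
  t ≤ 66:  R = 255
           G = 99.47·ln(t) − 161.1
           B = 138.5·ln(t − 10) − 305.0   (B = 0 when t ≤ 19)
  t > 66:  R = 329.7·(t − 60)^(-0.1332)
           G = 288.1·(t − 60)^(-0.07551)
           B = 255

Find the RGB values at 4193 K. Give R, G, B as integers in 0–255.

t = 4193/100 = 41.93; the t ≤ 66 branch applies.
R = 255 by definition for t ≤ 66.
G = 99.47·ln 41.93 − 161.1 = 99.47·3.7360 − 161.1 = 210.520.
B = 138.5·ln(41.93 − 10) − 305.0 = 138.5·ln 31.93 − 305.0 = 138.5·3.4635 − 305.0 = 174.701.
Rounded: (255, 211, 175).

R=255, G=211, B=175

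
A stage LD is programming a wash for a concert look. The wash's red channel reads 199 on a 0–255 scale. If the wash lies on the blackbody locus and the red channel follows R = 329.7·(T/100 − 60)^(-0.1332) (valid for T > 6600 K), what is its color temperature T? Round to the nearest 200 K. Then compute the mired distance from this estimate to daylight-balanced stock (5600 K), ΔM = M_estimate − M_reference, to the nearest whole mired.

(t − 60)^(-0.1332) = 199/329.7 = 0.60358.
t − 60 = 0.60358^(1/-0.1332) = 0.60358^(-7.508) = 44.273, so t = 104.273.
T = 100·t = 10427 K → 10400 K to the nearest 200 K.
M_estimate = 10⁶/10400 = 96.15; M_reference = 10⁶/5600 = 178.57.
ΔM = 96.15 − 178.57 = -82.42 → -82 mireds.

-82 mireds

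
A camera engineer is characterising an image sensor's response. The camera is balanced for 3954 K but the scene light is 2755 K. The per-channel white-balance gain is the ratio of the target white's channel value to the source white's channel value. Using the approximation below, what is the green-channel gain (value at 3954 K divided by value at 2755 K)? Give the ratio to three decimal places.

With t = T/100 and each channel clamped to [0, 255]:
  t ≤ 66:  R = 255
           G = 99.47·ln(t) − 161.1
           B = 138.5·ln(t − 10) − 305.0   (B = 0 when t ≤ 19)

1.213

At 2755 K (t = 27.55):
  G = 99.47·ln 27.55 − 161.1 = 99.47·3.3160 − 161.1 = 168.743.
At 3954 K (t = 39.54):
  G = 99.47·ln 39.54 − 161.1 = 99.47·3.6773 − 161.1 = 204.682.
Gain = 204.682 / 168.743 = 1.2130 → 1.213.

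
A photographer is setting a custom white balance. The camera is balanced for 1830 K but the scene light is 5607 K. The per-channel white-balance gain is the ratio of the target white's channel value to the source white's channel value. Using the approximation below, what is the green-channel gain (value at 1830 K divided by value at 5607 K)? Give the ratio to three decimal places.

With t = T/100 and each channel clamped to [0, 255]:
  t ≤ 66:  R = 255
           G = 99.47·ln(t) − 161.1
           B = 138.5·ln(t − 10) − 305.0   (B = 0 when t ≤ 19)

At 5607 K (t = 56.07):
  G = 99.47·ln 56.07 − 161.1 = 99.47·4.0266 − 161.1 = 239.426.
At 1830 K (t = 18.3):
  G = 99.47·ln 18.3 − 161.1 = 99.47·2.9069 − 161.1 = 128.049.
Gain = 128.049 / 239.426 = 0.5348 → 0.535.

0.535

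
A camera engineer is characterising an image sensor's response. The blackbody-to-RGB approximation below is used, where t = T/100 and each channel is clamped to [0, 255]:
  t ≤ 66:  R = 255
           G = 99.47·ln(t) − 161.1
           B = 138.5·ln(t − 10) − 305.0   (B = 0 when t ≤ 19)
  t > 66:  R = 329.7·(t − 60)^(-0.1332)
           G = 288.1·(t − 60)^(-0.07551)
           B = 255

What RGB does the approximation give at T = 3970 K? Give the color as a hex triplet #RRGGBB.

#FFCDA5

t = 3970/100 = 39.7; the t ≤ 66 branch applies.
R = 255 by definition for t ≤ 66.
G = 99.47·ln 39.7 − 161.1 = 99.47·3.6814 − 161.1 = 205.084.
B = 138.5·ln(39.7 − 10) − 305.0 = 138.5·ln 29.7 − 305.0 = 138.5·3.3911 − 305.0 = 164.674.
Rounded: (255, 205, 165).
In hex: #FFCDA5.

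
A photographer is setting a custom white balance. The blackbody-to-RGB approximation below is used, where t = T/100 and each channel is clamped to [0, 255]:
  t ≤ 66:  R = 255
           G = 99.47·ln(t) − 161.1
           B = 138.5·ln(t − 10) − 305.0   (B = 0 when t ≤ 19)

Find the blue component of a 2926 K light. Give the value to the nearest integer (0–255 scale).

105

t = 2926/100 = 29.26; the t ≤ 66 branch applies.
B = 138.5·ln(29.26 − 10) − 305.0 = 138.5·ln 19.26 − 305.0 = 138.5·2.9580 − 305.0 = 104.687.
Rounded: 105.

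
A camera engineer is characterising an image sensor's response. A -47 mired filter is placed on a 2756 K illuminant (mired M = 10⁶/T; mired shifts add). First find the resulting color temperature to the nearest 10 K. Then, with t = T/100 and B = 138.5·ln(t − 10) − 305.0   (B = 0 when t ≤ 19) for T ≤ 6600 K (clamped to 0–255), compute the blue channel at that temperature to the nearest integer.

M_in = 10⁶/2756 = 362.84; M_out = 362.84 + (-47) = 315.84.
T_out = 10⁶/315.84 = 3166.1 K → 3170 K; t = 31.7.
B = 138.5·ln(31.7 − 10) − 305.0 = 138.5·ln 21.7 − 305.0 = 138.5·3.0773 − 305.0 = 121.208.
Rounded: 121.

121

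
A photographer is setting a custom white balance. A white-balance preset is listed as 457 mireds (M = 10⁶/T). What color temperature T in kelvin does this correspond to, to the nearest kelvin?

2188 K

T = 10⁶ / 457 = 2188.18 K → 2188 K.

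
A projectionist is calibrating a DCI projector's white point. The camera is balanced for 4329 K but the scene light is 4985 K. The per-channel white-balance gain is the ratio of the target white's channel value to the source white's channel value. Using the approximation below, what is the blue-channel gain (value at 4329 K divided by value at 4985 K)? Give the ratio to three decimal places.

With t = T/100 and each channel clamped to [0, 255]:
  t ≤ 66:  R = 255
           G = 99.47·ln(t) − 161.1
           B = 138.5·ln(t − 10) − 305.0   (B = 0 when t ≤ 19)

At 4985 K (t = 49.85):
  B = 138.5·ln(49.85 − 10) − 305.0 = 138.5·ln 39.85 − 305.0 = 138.5·3.6851 − 305.0 = 205.389.
At 4329 K (t = 43.29):
  B = 138.5·ln(43.29 − 10) − 305.0 = 138.5·ln 33.29 − 305.0 = 138.5·3.5053 − 305.0 = 180.478.
Gain = 180.478 / 205.389 = 0.8787 → 0.879.

0.879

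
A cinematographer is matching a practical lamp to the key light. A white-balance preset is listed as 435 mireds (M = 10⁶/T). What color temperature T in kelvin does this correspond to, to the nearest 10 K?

T = 10⁶ / 435 = 2298.85 K → 2300 K.

2300 K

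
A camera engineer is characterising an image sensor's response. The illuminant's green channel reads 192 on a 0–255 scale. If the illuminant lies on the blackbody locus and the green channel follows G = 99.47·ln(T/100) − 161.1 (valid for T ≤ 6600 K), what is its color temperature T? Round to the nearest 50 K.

ln t = (192 + 161.1) / 99.47 = 3.5498.
t = e^3.5498 = 34.807.
T = 100·t = 3481 K → 3500 K to the nearest 50 K.

3500 K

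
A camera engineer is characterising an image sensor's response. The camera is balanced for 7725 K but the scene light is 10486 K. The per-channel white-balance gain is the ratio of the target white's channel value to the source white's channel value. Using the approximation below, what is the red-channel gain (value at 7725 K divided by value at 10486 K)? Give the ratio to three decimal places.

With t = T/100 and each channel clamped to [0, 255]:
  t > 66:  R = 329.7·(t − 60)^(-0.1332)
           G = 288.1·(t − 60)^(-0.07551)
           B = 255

1.136

At 10486 K (t = 104.86):
  R = 329.7·(104.86 − 60)^(-0.1332) = 329.7·44.86^(-0.1332) = 329.7·0.60252 = 198.651.
At 7725 K (t = 77.25):
  R = 329.7·(77.25 − 60)^(-0.1332) = 329.7·17.25^(-0.1332) = 329.7·0.68432 = 225.621.
Gain = 225.621 / 198.651 = 1.1358 → 1.136.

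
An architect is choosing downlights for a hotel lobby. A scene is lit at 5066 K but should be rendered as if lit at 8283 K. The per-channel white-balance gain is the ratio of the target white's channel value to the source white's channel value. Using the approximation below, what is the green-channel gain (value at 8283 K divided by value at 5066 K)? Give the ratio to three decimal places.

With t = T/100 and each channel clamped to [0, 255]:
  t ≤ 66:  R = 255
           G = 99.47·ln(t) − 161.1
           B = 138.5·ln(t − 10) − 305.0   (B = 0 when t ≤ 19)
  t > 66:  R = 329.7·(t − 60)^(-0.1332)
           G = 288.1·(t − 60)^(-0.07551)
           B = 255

0.992

At 5066 K (t = 50.66):
  G = 99.47·ln 50.66 − 161.1 = 99.47·3.9251 − 161.1 = 229.333.
At 8283 K (t = 82.83):
  G = 288.1·(82.83 − 60)^(-0.07551) = 288.1·22.83^(-0.07551) = 288.1·0.78962 = 227.490.
Gain = 227.490 / 229.333 = 0.9920 → 0.992.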